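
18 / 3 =6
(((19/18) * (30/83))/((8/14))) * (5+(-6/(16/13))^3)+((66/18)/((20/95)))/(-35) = -1329947389/17848320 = -74.51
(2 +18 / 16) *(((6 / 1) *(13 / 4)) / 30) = 65 / 32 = 2.03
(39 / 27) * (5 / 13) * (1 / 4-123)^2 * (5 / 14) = 6027025 / 2016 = 2989.60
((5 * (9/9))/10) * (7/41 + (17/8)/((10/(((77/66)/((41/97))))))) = 14903/39360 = 0.38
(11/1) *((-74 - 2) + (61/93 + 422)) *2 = 709258/93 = 7626.43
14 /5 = 2.80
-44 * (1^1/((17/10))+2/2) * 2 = -2376/17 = -139.76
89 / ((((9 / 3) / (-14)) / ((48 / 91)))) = -2848 / 13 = -219.08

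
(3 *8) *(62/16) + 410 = 503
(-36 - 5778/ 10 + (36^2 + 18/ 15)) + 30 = 3567/ 5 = 713.40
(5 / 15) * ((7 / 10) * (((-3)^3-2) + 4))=-35 / 6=-5.83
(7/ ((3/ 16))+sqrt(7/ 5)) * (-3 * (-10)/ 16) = 3 * sqrt(35)/ 8+70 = 72.22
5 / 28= 0.18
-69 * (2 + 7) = -621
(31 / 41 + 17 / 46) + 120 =228443 / 1886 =121.13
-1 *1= -1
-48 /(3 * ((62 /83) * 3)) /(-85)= 0.08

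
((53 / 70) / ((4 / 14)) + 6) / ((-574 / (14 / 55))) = -173 / 45100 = -0.00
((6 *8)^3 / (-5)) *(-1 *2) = 221184 / 5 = 44236.80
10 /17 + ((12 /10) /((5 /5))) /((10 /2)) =352 /425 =0.83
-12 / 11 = -1.09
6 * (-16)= -96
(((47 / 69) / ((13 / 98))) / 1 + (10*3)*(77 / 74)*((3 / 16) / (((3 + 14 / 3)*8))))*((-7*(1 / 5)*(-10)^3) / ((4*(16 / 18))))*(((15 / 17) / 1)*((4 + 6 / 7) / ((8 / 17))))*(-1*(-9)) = 3824517839625 / 22657024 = 168800.54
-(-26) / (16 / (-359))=-4667 / 8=-583.38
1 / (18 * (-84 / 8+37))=1 / 477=0.00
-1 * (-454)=454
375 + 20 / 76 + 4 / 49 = 349446 / 931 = 375.34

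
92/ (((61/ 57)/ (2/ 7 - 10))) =-356592/ 427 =-835.11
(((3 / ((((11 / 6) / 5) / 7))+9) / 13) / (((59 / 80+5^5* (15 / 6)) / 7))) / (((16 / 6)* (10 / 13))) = 1701 / 763961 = 0.00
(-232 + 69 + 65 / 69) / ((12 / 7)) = -39137 / 414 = -94.53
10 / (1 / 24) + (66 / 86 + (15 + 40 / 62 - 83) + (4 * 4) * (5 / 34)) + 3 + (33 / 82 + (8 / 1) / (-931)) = 309943248339 / 1729986062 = 179.16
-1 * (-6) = 6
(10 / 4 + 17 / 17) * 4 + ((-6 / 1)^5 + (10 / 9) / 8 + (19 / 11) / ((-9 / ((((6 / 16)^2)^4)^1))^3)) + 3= -3627378379978832752720874435 / 467514281804094876155904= -7758.86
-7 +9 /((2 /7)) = 49 /2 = 24.50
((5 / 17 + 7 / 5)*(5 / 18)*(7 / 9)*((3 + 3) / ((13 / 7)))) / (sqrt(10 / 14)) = 784*sqrt(35) / 3315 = 1.40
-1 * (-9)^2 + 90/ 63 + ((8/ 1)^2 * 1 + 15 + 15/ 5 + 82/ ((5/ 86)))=1412.83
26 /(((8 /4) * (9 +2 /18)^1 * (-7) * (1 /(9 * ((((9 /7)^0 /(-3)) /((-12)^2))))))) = 39 /9184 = 0.00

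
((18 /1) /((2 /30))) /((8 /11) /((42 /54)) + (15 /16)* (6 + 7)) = 110880 /5389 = 20.58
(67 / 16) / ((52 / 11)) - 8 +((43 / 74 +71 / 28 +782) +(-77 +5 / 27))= 4079634017 / 5818176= 701.19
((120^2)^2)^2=42998169600000000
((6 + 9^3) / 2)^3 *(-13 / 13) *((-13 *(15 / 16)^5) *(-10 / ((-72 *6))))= 725885138671875 / 67108864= 10816531.46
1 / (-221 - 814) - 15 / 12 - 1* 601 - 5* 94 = -4439119 / 4140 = -1072.25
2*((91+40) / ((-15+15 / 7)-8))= -917 / 73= -12.56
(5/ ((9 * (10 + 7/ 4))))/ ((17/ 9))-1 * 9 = -7171/ 799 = -8.97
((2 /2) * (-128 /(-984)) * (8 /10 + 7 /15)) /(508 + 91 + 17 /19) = 2888 /10514655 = 0.00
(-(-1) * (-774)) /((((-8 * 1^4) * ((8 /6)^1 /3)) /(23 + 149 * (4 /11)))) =2957067 /176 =16801.52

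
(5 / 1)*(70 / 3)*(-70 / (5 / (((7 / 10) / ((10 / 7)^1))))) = -2401 / 3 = -800.33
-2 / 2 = -1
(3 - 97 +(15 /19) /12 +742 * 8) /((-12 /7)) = -1035993 /304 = -3407.87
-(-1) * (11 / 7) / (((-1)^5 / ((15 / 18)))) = -55 / 42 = -1.31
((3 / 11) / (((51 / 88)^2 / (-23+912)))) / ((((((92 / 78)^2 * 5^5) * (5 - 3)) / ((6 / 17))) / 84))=2.46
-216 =-216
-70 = -70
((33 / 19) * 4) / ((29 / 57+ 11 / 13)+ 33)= 0.20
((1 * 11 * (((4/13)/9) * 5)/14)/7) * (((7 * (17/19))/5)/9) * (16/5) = 5984/700245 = 0.01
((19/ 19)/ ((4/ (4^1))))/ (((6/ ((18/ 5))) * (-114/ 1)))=-1/ 190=-0.01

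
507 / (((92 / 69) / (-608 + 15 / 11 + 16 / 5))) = -50480469 / 220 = -229456.68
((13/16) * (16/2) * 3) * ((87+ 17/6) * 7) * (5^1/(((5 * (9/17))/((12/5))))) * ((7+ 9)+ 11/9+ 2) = 144253109/135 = 1068541.55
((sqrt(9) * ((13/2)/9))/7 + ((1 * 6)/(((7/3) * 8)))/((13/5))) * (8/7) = 946/1911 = 0.50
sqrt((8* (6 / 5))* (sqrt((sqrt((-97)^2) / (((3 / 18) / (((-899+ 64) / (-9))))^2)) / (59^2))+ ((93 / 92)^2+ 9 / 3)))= 30.51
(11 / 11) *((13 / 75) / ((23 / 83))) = 1079 / 1725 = 0.63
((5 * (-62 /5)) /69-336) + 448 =7666 /69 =111.10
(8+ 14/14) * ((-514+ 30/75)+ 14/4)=-45909/10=-4590.90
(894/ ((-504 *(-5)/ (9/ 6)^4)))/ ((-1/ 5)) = -4023/ 448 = -8.98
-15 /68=-0.22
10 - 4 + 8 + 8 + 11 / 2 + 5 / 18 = 27.78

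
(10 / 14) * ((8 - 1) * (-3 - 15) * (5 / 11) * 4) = -1800 / 11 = -163.64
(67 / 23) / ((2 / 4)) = 134 / 23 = 5.83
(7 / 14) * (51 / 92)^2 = 2601 / 16928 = 0.15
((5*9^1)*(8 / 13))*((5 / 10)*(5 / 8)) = 225 / 26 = 8.65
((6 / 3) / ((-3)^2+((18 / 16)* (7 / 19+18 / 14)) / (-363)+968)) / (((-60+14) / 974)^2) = 1387912988 / 1512245423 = 0.92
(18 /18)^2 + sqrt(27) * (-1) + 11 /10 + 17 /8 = 169 /40- 3 * sqrt(3) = -0.97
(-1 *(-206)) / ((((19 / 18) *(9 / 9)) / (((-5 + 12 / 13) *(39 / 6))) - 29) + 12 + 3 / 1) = -98262 / 6697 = -14.67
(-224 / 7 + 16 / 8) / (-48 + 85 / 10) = 0.76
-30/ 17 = -1.76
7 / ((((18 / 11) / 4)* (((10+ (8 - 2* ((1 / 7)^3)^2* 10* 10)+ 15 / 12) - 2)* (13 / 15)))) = 362358920 / 316562259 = 1.14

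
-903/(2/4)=-1806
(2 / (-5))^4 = 16 / 625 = 0.03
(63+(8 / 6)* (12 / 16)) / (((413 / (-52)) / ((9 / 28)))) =-2.59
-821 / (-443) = 821 / 443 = 1.85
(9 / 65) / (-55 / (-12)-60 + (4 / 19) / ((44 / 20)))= -22572 / 9018425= -0.00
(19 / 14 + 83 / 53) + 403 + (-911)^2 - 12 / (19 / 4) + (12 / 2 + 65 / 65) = 830331.40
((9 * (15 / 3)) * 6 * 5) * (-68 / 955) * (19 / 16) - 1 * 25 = -53155 / 382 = -139.15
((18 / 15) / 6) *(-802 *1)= -802 / 5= -160.40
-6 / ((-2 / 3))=9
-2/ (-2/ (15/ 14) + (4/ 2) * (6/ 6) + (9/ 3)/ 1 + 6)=-30/ 137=-0.22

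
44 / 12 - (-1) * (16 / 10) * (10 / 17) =235 / 51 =4.61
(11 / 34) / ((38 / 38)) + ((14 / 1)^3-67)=2677.32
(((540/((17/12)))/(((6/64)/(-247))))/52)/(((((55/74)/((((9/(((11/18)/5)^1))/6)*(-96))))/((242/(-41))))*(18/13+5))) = -1637334466560/57851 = -28302613.03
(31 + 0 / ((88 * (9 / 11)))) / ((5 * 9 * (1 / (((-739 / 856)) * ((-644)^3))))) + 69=764845887667 / 4815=158846497.96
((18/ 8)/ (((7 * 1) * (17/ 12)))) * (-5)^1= -135/ 119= -1.13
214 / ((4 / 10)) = 535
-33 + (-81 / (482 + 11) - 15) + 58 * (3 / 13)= -222903 / 6409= -34.78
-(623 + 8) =-631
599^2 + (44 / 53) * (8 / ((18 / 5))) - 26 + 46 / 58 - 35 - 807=4951323680 / 13833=357935.64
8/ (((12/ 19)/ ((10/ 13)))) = 9.74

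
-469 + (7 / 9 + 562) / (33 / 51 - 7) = -557.59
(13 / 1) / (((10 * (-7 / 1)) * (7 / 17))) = -221 / 490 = -0.45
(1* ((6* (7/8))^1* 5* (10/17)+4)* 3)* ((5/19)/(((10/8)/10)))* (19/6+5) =323890/323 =1002.76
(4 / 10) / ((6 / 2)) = 2 / 15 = 0.13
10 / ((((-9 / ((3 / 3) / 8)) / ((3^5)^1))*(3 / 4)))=-45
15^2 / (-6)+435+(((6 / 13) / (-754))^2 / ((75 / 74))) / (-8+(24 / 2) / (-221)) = 8170774132494 / 20555406625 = 397.50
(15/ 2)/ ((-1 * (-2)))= 15/ 4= 3.75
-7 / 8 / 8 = -7 / 64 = -0.11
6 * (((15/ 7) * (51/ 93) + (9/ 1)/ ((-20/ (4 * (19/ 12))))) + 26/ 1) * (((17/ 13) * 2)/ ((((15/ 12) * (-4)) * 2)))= -5384121/ 141050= -38.17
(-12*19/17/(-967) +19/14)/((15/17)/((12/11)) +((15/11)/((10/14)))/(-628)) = 544925491/320268466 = 1.70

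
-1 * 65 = -65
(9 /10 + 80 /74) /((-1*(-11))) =733 /4070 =0.18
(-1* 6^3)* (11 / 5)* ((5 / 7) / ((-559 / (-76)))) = -180576 / 3913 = -46.15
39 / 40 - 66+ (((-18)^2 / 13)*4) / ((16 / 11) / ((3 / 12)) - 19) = -218925 / 3016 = -72.59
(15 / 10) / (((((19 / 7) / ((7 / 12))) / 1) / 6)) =147 / 76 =1.93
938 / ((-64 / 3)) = -1407 / 32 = -43.97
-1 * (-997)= 997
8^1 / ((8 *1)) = 1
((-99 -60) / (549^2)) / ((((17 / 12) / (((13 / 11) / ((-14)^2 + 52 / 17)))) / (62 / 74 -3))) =27560 / 5765499729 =0.00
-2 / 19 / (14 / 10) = -10 / 133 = -0.08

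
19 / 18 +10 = 199 / 18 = 11.06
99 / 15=6.60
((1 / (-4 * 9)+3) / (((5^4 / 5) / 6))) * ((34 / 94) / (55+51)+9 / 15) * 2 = 1608317 / 9341250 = 0.17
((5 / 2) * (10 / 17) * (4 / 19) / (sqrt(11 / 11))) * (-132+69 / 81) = -354100 / 8721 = -40.60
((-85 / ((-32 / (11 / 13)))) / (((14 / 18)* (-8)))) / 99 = -85 / 23296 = -0.00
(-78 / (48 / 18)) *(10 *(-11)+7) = 12051 / 4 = 3012.75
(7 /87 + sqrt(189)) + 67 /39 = 678 /377 + 3 * sqrt(21) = 15.55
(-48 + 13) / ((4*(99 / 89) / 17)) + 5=-128.72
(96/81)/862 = 16/11637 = 0.00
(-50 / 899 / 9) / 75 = -2 / 24273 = -0.00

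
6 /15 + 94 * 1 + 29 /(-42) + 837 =195449 /210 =930.71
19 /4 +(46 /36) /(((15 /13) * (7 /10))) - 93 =-65521 /756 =-86.67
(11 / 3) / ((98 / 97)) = 1067 / 294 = 3.63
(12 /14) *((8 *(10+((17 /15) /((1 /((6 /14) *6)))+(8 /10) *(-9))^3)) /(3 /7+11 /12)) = -13576320 /38759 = -350.28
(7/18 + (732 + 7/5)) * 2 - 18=65231/45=1449.58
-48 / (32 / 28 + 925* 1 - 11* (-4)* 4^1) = -336 / 7715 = -0.04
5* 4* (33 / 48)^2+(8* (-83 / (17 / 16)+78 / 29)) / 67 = 944523 / 2113984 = 0.45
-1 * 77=-77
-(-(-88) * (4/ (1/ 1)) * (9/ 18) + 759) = -935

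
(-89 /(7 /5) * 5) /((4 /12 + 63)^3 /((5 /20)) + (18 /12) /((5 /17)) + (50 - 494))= -600750 /1919690479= -0.00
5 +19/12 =79/12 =6.58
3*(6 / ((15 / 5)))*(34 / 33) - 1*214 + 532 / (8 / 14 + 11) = -161.84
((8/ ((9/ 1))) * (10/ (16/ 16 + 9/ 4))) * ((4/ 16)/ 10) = 0.07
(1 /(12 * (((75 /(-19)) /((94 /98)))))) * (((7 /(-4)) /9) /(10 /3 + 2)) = 893 /1209600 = 0.00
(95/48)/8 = 95/384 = 0.25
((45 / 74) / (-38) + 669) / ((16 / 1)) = 1881183 / 44992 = 41.81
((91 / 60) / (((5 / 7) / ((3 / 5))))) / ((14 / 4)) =91 / 250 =0.36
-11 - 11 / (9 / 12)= -77 / 3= -25.67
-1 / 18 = -0.06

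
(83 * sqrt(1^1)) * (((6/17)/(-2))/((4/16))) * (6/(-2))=2988/17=175.76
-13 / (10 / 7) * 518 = -23569 / 5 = -4713.80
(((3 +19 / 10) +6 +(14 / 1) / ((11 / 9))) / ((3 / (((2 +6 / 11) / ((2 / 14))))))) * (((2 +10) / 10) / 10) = 240982 / 15125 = 15.93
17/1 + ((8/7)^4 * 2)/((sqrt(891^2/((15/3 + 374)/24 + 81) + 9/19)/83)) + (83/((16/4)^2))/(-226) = 679936 * sqrt(1775438498899)/289745191281 + 61389/3616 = 20.10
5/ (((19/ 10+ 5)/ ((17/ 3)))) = 850/ 207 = 4.11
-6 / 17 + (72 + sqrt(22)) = sqrt(22) + 1218 / 17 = 76.34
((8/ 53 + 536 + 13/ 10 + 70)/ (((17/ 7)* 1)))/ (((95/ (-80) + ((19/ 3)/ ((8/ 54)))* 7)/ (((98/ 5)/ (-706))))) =-883428056/ 37919868925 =-0.02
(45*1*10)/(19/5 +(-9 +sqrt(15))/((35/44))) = -4142250/40129 - 693000*sqrt(15)/40129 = -170.11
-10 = -10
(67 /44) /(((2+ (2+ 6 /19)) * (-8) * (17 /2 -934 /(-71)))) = -90383 /44378400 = -0.00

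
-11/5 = -2.20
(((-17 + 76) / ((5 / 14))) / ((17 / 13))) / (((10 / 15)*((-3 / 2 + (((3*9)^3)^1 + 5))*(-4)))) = -16107 / 6693410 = -0.00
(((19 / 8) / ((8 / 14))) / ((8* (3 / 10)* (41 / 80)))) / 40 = 0.08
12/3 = 4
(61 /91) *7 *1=61 /13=4.69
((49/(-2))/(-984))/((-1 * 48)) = -49/94464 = -0.00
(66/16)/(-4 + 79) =0.06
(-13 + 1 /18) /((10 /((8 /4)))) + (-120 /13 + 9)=-3299 /1170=-2.82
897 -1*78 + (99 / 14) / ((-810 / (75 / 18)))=1238273 / 1512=818.96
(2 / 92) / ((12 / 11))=11 / 552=0.02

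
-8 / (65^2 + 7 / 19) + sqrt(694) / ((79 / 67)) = -76 / 40141 + 67 *sqrt(694) / 79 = 22.34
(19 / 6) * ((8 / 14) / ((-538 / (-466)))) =1.57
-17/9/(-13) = 17/117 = 0.15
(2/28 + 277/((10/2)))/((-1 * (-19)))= 3883/1330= 2.92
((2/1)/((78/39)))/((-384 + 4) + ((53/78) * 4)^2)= -1521/566744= -0.00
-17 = -17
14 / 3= 4.67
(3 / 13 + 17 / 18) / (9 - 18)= -0.13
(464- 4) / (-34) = -230 / 17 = -13.53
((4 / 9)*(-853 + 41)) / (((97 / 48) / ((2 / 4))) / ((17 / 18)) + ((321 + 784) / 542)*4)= -59854144 / 2062269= -29.02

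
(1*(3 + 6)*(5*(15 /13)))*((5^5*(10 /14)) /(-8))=-10546875 /728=-14487.47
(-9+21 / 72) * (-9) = 627 / 8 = 78.38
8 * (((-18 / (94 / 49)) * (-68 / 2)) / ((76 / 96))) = 2878848 / 893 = 3223.79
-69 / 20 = -3.45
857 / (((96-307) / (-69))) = 59133 / 211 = 280.25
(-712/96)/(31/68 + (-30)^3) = 1513/5507907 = 0.00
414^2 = 171396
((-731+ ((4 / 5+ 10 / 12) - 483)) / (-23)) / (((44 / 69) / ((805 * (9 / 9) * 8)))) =5855731 / 11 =532339.18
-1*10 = -10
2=2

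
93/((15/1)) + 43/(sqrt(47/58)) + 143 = 43 * sqrt(2726)/47 + 746/5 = 196.97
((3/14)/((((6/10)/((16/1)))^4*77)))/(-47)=-29.94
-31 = -31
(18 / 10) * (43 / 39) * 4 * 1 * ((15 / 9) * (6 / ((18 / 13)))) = 172 / 3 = 57.33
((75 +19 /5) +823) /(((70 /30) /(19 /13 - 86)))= -2123739 /65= -32672.91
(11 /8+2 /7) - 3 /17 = 1413 /952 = 1.48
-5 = -5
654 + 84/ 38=12468/ 19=656.21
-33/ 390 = -11/ 130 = -0.08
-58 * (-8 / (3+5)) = 58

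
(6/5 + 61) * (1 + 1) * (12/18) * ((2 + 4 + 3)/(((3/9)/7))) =15674.40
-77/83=-0.93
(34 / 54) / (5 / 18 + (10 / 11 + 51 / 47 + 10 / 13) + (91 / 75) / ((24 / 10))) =2285140 / 12872403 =0.18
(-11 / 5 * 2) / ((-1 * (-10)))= -11 / 25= -0.44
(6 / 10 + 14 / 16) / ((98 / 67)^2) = 264851 / 384160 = 0.69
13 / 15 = 0.87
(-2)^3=-8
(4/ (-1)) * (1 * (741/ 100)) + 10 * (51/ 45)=-1373/ 75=-18.31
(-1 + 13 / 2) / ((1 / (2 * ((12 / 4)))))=33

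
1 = 1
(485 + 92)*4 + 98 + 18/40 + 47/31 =1492939/620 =2407.97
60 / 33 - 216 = -2356 / 11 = -214.18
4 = 4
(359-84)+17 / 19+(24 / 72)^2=276.01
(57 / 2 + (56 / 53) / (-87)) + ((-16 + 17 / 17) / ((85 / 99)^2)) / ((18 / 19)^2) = 155007077 / 26651580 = 5.82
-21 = -21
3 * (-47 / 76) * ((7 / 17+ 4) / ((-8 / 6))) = 31725 / 5168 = 6.14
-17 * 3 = -51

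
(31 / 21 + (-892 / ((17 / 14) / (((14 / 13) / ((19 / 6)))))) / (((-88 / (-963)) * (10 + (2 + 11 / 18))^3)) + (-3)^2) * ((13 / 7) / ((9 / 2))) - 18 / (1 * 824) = 84703460323479631 / 22653214604883324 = 3.74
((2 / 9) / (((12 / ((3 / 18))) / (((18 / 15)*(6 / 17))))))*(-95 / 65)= -19 / 9945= -0.00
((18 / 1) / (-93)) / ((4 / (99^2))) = -29403 / 62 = -474.24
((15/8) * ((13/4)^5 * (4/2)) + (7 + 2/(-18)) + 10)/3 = 50747147/110592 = 458.87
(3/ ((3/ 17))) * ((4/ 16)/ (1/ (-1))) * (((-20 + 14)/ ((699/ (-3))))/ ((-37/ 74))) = 51/ 233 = 0.22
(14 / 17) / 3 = 14 / 51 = 0.27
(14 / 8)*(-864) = -1512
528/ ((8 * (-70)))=-33/ 35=-0.94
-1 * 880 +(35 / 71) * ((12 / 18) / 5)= -187426 / 213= -879.93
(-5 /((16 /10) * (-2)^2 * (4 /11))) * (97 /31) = -26675 /3968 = -6.72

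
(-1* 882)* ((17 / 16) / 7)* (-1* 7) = 7497 / 8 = 937.12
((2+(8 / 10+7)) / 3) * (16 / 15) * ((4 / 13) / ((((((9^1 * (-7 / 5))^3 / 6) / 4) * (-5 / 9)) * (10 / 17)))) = 0.04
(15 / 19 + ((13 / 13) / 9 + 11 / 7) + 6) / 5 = 10141 / 5985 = 1.69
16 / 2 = 8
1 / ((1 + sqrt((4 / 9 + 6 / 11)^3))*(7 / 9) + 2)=218317275 / 560318467-12835746*sqrt(22) / 560318467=0.28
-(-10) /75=2 /15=0.13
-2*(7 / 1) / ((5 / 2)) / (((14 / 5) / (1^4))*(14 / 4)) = -4 / 7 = -0.57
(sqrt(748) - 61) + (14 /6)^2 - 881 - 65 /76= -641189 /684 + 2 * sqrt(187)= -910.06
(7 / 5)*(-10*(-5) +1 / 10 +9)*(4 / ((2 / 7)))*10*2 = 115836 / 5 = 23167.20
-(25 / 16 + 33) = -34.56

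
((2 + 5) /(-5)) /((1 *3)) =-7 /15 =-0.47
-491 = -491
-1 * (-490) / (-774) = -245 / 387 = -0.63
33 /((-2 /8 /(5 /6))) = -110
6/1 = 6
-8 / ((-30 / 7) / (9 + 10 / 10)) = 56 / 3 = 18.67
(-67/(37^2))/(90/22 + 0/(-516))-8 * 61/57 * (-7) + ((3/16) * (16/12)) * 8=72474547/1170495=61.92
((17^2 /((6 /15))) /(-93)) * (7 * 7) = -70805 /186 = -380.67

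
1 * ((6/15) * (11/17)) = 22/85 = 0.26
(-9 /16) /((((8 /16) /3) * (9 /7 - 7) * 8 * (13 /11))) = 2079 /33280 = 0.06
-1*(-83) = 83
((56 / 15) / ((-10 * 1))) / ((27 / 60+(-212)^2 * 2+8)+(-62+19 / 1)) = -112 / 26956035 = -0.00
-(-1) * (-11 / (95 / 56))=-616 / 95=-6.48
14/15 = 0.93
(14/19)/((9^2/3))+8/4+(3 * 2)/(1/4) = 13352/513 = 26.03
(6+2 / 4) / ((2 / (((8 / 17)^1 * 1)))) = 26 / 17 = 1.53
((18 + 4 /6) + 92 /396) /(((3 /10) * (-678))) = -9355 /100683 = -0.09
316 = 316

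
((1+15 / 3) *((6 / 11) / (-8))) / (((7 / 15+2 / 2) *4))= -135 / 1936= -0.07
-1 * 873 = -873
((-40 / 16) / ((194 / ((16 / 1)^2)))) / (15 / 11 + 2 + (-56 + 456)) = -3520 / 430389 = -0.01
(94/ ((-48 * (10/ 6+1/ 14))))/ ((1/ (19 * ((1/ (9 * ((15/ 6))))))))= -6251/ 6570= -0.95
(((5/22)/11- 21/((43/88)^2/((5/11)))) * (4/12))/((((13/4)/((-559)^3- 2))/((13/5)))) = 416415593702266/223729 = 1861249966.26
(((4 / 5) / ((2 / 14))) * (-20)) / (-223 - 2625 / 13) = 364 / 1381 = 0.26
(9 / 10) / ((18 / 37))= 37 / 20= 1.85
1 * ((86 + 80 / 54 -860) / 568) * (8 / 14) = -0.78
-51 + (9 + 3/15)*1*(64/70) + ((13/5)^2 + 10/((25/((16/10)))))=-35.19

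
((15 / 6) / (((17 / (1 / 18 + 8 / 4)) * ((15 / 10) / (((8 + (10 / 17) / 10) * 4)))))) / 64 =25345 / 249696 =0.10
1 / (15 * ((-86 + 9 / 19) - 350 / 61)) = -1159 / 1586625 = -0.00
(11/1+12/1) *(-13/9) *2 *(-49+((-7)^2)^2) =-468832/3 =-156277.33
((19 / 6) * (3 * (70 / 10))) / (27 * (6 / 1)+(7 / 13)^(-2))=6517 / 16214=0.40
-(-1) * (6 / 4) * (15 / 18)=5 / 4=1.25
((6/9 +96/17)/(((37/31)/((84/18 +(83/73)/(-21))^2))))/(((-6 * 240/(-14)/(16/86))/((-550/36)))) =-3.11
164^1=164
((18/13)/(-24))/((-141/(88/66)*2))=1/3666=0.00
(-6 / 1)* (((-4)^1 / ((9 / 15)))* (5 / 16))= 25 / 2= 12.50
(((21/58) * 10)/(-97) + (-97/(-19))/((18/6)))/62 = 133438/4970571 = 0.03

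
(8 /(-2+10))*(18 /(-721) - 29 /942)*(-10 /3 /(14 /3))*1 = 189325 /4754274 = 0.04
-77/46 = -1.67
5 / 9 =0.56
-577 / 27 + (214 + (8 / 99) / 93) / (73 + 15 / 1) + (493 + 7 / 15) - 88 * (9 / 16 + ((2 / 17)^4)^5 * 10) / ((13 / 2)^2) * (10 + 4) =458.13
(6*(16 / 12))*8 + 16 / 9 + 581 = 5821 / 9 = 646.78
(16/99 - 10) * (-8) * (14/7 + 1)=7792/33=236.12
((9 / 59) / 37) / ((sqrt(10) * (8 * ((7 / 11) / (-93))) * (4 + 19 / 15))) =-27621 * sqrt(10) / 19315184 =-0.00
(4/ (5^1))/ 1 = 4/ 5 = 0.80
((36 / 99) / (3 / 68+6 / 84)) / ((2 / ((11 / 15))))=952 / 825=1.15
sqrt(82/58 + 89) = sqrt(76038)/29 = 9.51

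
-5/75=-1/15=-0.07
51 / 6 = 17 / 2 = 8.50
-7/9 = -0.78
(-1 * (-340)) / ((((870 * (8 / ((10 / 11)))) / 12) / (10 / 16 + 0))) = 425 / 1276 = 0.33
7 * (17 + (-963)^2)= 6491702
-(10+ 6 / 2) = -13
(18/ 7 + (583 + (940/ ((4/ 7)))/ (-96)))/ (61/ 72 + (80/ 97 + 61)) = 111158799/ 12255628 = 9.07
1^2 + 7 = 8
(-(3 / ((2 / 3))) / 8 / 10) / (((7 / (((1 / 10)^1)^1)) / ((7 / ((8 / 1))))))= -0.00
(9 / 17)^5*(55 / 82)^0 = 59049 / 1419857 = 0.04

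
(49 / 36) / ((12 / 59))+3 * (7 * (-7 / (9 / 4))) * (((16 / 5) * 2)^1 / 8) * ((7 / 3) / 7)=-23177 / 2160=-10.73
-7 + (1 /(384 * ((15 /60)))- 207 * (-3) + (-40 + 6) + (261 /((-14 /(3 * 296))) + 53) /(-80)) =2641913 /3360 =786.28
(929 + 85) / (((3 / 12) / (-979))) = -3970824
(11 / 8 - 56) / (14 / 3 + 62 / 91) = -119301 / 11680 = -10.21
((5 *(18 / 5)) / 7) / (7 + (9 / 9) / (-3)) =0.39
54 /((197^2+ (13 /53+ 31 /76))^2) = 876138336 /24437594105030089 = 0.00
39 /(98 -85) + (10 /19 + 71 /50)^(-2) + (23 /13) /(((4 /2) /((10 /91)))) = 13594144364 /4044441583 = 3.36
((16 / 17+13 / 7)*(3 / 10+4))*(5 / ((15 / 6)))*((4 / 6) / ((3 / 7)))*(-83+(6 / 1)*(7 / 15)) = -3002.31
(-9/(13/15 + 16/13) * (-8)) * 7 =240.29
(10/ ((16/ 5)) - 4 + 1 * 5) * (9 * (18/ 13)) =2673/ 52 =51.40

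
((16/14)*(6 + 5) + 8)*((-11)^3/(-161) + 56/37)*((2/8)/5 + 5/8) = 28315818/208495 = 135.81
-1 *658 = -658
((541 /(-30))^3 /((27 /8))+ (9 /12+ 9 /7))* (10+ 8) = -4428337663 /141750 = -31240.48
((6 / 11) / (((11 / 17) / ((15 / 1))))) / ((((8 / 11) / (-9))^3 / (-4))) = 6134535 / 64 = 95852.11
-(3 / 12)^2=-1 / 16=-0.06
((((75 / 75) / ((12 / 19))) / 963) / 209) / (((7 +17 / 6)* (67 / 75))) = 25 / 27916086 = 0.00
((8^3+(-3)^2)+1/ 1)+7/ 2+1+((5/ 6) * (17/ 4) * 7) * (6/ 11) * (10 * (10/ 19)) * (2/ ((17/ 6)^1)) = 241077/ 418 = 576.74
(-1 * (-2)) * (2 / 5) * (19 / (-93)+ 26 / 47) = 1220 / 4371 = 0.28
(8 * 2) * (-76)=-1216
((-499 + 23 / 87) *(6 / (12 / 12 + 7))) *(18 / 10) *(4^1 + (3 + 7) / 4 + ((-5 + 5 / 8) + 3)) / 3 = -533697 / 464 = -1150.21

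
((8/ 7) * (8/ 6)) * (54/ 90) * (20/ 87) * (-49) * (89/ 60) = -19936/ 1305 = -15.28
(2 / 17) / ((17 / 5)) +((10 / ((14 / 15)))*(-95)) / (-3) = 686445 / 2023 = 339.32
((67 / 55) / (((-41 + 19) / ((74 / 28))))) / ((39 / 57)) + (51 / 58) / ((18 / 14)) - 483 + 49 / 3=-2977308899 / 6386380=-466.20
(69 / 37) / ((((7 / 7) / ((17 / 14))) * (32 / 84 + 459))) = 3519 / 713878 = 0.00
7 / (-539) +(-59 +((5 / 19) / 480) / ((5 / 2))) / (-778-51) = 16935763 / 291078480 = 0.06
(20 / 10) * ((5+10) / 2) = 15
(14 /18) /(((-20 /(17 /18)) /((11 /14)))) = -187 /6480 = -0.03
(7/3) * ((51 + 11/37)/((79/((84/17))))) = 372008/49691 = 7.49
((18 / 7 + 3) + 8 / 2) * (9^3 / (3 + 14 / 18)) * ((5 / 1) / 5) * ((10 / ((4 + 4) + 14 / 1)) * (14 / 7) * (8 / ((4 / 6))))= 26375220 / 1309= 20149.14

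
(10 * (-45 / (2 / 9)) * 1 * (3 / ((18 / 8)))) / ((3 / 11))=-9900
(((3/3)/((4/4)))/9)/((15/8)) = 8/135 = 0.06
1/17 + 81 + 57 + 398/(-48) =52945/408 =129.77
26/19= 1.37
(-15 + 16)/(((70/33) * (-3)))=-0.16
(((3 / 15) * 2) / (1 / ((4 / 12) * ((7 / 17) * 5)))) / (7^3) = 2 / 2499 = 0.00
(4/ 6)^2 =4/ 9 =0.44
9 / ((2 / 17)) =153 / 2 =76.50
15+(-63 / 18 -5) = 6.50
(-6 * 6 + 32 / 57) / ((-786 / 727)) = 32.78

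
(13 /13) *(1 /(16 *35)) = 1 /560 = 0.00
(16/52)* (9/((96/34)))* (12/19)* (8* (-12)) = -14688/247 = -59.47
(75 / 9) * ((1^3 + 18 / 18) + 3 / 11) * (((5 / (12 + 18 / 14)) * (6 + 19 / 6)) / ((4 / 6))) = 109375 / 1116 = 98.01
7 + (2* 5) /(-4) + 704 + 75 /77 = 109259 /154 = 709.47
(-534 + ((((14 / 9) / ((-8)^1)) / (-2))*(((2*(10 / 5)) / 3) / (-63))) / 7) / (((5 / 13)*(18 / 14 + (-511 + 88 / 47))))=1109984759 / 406004400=2.73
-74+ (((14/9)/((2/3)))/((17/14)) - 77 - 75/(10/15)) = -26681/102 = -261.58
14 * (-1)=-14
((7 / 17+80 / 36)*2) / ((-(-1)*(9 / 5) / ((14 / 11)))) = 56420 / 15147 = 3.72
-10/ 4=-2.50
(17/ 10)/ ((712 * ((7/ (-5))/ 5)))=-85/ 9968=-0.01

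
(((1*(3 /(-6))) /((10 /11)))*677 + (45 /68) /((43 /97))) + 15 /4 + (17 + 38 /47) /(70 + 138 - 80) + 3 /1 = -8003104253 /21988480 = -363.97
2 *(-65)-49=-179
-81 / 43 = -1.88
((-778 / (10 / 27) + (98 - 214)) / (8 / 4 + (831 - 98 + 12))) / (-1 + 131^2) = -11083 / 64092600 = -0.00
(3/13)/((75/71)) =71/325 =0.22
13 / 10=1.30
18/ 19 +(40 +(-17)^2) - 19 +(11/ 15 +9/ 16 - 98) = 976949/ 4560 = 214.24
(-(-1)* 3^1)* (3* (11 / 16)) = 99 / 16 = 6.19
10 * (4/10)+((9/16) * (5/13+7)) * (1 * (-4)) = -164/13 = -12.62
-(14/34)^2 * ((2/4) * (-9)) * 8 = 1764/289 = 6.10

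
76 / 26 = 38 / 13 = 2.92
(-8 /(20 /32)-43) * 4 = -1116 /5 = -223.20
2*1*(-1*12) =-24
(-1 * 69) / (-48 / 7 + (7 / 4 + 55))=-1932 / 1397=-1.38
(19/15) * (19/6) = 361/90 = 4.01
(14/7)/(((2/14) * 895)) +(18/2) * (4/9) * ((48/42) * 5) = 22.87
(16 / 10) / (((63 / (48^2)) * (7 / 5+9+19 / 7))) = 2048 / 459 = 4.46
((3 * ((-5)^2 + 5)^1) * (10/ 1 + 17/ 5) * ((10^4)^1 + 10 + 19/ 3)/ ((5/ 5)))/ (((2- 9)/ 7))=-12079698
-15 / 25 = -3 / 5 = -0.60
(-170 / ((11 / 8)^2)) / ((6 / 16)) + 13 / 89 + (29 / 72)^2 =-13368844519 / 55826496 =-239.47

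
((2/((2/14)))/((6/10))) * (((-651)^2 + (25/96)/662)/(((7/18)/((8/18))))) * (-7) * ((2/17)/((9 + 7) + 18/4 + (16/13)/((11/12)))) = -134801672890885/316366821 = -426092.95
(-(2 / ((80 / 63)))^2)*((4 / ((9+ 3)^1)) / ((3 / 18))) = -3969 / 800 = -4.96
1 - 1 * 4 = -3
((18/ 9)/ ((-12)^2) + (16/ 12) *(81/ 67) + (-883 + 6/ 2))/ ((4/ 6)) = -4237277/ 3216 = -1317.56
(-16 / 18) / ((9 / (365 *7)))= -20440 / 81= -252.35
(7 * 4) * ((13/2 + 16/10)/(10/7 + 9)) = 7938/365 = 21.75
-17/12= -1.42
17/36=0.47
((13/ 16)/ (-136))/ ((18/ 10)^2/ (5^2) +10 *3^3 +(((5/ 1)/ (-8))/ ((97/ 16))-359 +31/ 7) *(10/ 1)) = 0.00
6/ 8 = 3/ 4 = 0.75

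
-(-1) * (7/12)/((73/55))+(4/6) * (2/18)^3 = 281249/638604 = 0.44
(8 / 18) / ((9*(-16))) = -1 / 324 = -0.00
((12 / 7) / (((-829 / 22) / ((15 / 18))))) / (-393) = 220 / 2280579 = 0.00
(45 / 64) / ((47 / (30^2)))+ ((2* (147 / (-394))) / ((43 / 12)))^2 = 728888135517 / 53961896432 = 13.51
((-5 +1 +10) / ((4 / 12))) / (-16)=-9 / 8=-1.12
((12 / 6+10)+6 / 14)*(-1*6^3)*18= -338256 / 7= -48322.29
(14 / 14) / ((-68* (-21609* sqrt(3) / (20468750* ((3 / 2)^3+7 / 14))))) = 317265625* sqrt(3) / 17632944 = 31.16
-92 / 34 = -46 / 17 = -2.71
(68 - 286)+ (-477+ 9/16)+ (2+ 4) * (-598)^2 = 2144929.56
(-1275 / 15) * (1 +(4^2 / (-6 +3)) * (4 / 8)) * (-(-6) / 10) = 85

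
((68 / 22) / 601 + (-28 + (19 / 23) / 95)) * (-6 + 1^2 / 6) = 148938293 / 912318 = 163.25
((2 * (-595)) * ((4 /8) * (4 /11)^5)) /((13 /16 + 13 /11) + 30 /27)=-87736320 /72019079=-1.22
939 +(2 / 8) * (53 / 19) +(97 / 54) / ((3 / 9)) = 646439 / 684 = 945.09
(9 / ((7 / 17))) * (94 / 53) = 14382 / 371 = 38.77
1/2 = 0.50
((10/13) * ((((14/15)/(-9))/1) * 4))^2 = 12544/123201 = 0.10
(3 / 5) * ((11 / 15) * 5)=2.20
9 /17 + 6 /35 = 417 /595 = 0.70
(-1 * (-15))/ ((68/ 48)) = 180/ 17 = 10.59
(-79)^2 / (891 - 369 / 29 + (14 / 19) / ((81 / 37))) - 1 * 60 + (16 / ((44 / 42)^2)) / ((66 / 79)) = -1850069480667 / 52192971512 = -35.45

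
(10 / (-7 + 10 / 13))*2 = -260 / 81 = -3.21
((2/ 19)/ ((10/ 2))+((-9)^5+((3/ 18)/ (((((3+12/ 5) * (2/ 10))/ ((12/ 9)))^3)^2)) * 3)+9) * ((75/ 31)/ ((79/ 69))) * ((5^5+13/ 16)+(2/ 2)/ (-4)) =-4554942560254501036466165/ 11681536677331032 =-389926658.29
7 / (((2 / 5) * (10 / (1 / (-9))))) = -7 / 36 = -0.19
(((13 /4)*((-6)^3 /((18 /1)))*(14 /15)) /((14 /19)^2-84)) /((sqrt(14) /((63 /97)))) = 42237*sqrt(14) /2087440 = 0.08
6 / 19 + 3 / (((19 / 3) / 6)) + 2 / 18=3.27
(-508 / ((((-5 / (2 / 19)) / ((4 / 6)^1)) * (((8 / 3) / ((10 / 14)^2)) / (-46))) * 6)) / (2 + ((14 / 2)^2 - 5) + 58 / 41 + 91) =-239522 / 3170055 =-0.08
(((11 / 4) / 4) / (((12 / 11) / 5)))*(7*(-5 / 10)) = -4235 / 384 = -11.03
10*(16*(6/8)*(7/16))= 105/2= 52.50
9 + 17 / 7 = 80 / 7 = 11.43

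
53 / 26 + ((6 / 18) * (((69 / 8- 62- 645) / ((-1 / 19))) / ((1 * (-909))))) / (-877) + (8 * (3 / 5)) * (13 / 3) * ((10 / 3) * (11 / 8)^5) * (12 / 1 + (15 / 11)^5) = 362809758583651 / 63673399296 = 5697.98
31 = 31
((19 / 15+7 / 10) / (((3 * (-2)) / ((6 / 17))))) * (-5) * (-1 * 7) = -413 / 102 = -4.05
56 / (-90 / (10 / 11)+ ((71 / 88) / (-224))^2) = -21759524864 / 38467726415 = -0.57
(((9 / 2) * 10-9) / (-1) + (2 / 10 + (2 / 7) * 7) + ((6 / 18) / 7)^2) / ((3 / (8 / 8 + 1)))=-149048 / 6615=-22.53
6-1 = 5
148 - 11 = 137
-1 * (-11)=11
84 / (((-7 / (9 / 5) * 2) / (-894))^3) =781324322004 / 6125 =127563154.61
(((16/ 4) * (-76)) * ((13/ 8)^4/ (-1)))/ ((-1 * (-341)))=542659/ 87296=6.22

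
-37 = -37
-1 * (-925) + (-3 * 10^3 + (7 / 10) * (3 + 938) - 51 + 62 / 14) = -102401 / 70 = -1462.87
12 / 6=2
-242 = -242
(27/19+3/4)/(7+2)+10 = 2335/228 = 10.24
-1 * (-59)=59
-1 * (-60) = 60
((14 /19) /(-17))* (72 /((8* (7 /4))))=-72 /323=-0.22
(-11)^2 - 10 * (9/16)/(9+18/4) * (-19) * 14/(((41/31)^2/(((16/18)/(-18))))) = 48148313/408483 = 117.87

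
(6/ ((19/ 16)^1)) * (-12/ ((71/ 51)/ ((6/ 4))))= -88128/ 1349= -65.33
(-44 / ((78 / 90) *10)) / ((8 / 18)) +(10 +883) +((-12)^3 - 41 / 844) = -9287487 / 10972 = -846.47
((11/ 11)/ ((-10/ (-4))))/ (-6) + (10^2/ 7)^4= 1499997599/ 36015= 41649.25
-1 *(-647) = 647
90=90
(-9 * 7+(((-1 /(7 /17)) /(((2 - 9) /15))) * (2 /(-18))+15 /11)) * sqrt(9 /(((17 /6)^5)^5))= -218986479783936 * sqrt(102) /5338567559736300043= -0.00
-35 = -35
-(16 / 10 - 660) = 3292 / 5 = 658.40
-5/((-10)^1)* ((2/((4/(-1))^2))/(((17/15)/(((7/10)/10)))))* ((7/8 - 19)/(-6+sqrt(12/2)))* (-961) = -585249/43520 - 195083* sqrt(6)/87040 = -18.94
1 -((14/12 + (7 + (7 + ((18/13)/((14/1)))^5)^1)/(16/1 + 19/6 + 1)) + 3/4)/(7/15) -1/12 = -74178717031267/15856656806991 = -4.68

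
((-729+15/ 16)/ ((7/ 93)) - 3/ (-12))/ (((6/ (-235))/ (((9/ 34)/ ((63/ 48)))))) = 254582315/ 3332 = 76405.26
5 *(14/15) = 14/3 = 4.67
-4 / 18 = -2 / 9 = -0.22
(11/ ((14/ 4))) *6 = 132/ 7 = 18.86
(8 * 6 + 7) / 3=55 / 3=18.33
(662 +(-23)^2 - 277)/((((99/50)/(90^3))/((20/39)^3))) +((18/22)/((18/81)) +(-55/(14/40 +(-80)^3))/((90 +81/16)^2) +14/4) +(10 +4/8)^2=47306039250213522822871/1042343264420172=45384319.03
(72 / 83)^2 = 5184 / 6889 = 0.75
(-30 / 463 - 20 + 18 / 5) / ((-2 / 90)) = 343044 / 463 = 740.92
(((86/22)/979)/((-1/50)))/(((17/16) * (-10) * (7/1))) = 3440/1281511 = 0.00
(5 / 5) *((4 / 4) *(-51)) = -51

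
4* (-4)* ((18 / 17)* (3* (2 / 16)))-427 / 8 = -8123 / 136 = -59.73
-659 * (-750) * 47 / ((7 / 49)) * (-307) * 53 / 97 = -2645798835750 / 97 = -27276276657.22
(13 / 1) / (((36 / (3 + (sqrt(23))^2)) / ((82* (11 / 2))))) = 76219 / 18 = 4234.39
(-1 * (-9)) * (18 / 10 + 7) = 396 / 5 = 79.20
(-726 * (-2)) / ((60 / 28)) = 3388 / 5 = 677.60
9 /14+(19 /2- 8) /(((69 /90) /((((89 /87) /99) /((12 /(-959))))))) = -1798691 /1848924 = -0.97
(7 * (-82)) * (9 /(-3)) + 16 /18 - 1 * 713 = 9089 /9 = 1009.89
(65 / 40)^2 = 169 / 64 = 2.64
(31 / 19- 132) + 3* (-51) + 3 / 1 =-280.37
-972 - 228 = -1200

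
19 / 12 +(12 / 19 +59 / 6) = 2747 / 228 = 12.05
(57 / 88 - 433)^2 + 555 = 1451872129 / 7744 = 187483.49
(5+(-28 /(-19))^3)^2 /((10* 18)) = 351525001 /940917620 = 0.37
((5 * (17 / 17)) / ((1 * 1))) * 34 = 170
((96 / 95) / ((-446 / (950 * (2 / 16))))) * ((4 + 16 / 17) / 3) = -1680 / 3791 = -0.44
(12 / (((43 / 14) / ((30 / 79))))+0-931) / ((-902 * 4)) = 3157567 / 12256376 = 0.26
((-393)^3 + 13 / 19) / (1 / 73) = -84188758910 / 19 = -4430987311.05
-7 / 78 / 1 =-7 / 78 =-0.09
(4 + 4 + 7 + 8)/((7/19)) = 437/7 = 62.43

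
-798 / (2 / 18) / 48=-1197 / 8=-149.62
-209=-209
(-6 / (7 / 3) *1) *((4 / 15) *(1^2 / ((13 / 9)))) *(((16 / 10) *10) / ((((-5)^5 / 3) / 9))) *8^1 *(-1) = -746496 / 1421875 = -0.53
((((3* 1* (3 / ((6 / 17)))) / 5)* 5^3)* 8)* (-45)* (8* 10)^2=-1468800000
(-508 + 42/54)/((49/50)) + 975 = 201725/441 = 457.43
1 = 1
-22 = -22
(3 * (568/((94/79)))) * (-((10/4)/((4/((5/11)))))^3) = -262921875/8007296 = -32.84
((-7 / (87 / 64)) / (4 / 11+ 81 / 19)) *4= -374528 / 84129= -4.45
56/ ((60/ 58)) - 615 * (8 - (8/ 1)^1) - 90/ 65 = 52.75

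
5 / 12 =0.42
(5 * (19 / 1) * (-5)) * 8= -3800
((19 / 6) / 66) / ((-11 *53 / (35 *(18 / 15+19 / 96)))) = -8113 / 2014848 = -0.00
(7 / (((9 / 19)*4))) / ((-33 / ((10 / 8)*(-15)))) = 3325 / 1584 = 2.10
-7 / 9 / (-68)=7 / 612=0.01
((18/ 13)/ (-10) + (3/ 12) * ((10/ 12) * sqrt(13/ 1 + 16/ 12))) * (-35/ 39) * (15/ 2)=315/ 338 - 875 * sqrt(129)/ 1872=-4.38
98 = 98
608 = 608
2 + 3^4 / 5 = 91 / 5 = 18.20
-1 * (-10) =10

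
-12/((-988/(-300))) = -900/247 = -3.64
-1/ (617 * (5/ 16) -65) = -16/ 2045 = -0.01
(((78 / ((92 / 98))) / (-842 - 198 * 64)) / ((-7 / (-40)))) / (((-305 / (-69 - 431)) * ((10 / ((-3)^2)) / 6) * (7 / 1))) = -421200 / 9480071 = -0.04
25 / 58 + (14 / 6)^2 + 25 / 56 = 92401 / 14616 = 6.32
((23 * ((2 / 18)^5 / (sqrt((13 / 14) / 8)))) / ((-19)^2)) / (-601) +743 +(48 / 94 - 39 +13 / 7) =232395 / 329 - 92 * sqrt(91) / 166547291157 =706.37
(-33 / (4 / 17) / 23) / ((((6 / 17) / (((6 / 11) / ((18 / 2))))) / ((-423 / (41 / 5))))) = 54.02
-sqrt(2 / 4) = -sqrt(2) / 2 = -0.71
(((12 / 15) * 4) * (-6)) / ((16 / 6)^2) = -27 / 10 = -2.70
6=6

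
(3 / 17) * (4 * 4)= 48 / 17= 2.82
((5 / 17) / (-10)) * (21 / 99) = -7 / 1122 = -0.01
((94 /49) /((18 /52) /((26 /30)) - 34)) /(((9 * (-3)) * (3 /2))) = 63544 /45075933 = 0.00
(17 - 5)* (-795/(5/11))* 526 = -11039688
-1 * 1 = -1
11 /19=0.58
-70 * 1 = -70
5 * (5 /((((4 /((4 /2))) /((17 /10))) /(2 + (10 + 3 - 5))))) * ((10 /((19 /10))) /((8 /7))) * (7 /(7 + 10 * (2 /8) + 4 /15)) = 7809375 /11134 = 701.40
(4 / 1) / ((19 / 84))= 336 / 19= 17.68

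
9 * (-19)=-171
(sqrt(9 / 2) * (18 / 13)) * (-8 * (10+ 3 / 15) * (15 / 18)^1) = -1836 * sqrt(2) / 13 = -199.73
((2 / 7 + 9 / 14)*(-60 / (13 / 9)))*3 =-810 / 7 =-115.71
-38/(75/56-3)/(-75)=-2128/6975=-0.31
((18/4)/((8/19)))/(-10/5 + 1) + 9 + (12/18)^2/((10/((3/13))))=-5233/3120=-1.68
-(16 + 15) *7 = -217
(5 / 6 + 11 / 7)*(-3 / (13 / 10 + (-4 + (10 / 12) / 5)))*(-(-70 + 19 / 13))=1349865 / 6916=195.18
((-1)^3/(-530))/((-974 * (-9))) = 1/4645980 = 0.00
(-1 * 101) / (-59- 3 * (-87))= -0.50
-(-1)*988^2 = 976144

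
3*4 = 12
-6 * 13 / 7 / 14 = -39 / 49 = -0.80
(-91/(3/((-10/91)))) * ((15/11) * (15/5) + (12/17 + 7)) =22060/561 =39.32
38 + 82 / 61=2400 / 61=39.34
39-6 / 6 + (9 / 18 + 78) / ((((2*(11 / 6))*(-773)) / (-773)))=1307 / 22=59.41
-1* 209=-209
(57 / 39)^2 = 361 / 169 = 2.14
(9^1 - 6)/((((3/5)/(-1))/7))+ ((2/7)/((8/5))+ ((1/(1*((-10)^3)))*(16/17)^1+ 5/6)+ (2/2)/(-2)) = -6156293/178500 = -34.49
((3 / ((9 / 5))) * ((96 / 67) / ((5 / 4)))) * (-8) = -1024 / 67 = -15.28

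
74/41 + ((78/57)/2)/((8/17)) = 20309/6232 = 3.26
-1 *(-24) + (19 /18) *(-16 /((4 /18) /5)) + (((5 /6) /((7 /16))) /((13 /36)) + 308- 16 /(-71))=-42.50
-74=-74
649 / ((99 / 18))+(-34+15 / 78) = 2189 / 26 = 84.19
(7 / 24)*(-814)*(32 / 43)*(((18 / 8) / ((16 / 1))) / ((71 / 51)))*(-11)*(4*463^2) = 1027870843923 / 6106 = 168337838.83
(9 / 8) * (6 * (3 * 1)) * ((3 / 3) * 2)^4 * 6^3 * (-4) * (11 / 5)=-3079296 / 5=-615859.20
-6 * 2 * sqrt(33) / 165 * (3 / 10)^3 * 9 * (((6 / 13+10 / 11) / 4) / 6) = -3969 * sqrt(33) / 3932500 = -0.01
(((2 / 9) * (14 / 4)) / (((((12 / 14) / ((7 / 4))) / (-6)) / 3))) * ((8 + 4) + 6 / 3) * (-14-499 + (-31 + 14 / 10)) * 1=217130.43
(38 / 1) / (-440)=-19 / 220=-0.09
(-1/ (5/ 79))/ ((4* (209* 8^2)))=-79/ 267520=-0.00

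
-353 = -353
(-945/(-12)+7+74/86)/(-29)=-14897/4988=-2.99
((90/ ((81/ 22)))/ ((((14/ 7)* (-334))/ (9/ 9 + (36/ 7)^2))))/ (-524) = 73975/ 38591028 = 0.00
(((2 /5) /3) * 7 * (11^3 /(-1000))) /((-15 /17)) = 158389 /112500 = 1.41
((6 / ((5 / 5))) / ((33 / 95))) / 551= 10 / 319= 0.03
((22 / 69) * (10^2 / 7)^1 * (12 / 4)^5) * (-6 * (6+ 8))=-2138400 / 23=-92973.91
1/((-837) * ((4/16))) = -4/837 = -0.00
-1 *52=-52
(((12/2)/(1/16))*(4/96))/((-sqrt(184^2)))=-1/46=-0.02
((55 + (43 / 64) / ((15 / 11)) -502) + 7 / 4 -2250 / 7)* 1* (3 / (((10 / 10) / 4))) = -5148769 / 560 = -9194.23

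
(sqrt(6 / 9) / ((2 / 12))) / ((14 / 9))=9 * sqrt(6) / 7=3.15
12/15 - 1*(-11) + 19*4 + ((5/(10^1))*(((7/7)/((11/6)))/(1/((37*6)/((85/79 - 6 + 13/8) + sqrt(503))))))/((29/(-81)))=27171457049327/313518059965 - 21547327104*sqrt(503)/62703611993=78.96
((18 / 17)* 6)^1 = 108 / 17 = 6.35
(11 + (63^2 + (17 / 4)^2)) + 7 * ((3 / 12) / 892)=7132547 / 1784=3998.06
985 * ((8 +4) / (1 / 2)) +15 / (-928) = 21937905 / 928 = 23639.98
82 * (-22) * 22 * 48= -1905024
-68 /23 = -2.96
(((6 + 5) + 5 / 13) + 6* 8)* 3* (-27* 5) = -312660 / 13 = -24050.77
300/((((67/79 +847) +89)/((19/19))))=23700/74011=0.32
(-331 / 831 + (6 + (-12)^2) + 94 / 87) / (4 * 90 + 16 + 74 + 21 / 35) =18156445 / 54295047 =0.33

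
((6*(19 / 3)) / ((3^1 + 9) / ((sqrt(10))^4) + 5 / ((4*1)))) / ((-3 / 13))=-49400 / 411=-120.19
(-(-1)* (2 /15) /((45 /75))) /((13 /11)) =22 /117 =0.19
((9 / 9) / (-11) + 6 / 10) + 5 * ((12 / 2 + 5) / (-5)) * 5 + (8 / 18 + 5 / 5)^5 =-156548738 / 3247695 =-48.20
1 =1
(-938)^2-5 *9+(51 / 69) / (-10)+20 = 202358353 / 230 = 879818.93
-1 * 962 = -962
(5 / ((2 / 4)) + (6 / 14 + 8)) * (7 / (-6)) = -43 / 2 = -21.50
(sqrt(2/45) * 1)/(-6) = -sqrt(10)/90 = -0.04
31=31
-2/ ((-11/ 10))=1.82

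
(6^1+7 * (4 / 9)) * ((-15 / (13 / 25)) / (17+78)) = -2050 / 741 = -2.77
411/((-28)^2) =411/784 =0.52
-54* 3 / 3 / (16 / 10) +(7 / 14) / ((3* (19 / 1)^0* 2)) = -101 / 3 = -33.67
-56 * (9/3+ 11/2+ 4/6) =-1540/3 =-513.33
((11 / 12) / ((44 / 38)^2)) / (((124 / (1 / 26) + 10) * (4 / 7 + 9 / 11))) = 361 / 2372832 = 0.00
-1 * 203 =-203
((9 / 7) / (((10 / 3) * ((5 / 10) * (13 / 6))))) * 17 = 2754 / 455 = 6.05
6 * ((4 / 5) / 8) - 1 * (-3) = 18 / 5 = 3.60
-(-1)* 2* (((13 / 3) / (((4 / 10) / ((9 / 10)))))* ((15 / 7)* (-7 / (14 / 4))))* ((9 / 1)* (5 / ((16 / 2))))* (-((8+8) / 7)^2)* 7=17191.84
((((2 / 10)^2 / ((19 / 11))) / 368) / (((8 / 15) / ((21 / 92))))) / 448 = 99 / 1646755840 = 0.00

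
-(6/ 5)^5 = -7776/ 3125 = -2.49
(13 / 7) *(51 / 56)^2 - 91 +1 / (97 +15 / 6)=-390756077 / 4368448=-89.45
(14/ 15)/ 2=0.47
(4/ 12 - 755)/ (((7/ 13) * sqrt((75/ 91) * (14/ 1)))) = -14716 * sqrt(78)/ 315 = -412.60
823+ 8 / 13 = 10707 / 13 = 823.62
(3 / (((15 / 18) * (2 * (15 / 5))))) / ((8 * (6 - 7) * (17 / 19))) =-57 / 680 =-0.08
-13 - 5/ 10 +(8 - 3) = -17/ 2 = -8.50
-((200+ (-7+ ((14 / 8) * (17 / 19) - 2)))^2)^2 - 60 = -45874455873131185 / 33362176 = -1375043878.23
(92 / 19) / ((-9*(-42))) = 46 / 3591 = 0.01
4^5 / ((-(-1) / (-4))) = -4096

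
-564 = -564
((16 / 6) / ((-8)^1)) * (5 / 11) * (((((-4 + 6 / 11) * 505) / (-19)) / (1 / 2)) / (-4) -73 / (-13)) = 28810 / 4719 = 6.11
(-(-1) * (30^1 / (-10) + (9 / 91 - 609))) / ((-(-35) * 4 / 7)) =-55683 / 1820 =-30.60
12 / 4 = 3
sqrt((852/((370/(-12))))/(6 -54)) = sqrt(78810)/370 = 0.76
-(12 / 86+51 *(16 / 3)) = -11702 / 43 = -272.14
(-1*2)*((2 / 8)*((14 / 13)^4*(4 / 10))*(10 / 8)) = -9604 / 28561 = -0.34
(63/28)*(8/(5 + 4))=2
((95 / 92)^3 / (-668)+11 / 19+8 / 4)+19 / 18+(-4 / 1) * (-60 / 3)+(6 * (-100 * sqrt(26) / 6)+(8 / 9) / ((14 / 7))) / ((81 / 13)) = 603070725342523 / 7204785801984 -1300 * sqrt(26) / 81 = 1.87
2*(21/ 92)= 21/ 46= 0.46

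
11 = 11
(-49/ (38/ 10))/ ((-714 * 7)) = 5/ 1938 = 0.00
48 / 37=1.30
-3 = -3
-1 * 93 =-93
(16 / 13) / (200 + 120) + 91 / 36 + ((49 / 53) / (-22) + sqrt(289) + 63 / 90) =20.19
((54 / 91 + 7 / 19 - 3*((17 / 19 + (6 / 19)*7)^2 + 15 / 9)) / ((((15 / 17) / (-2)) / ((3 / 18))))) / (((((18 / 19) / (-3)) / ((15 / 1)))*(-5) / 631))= 11617029917 / 155610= 74654.78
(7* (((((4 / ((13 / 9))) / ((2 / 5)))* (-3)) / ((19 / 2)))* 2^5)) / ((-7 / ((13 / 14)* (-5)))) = -43200 / 133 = -324.81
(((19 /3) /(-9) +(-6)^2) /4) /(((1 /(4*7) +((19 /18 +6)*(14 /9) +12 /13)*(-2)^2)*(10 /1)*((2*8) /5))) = 260169 /44937632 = 0.01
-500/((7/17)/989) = -8406500/7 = -1200928.57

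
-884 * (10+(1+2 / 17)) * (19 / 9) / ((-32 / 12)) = 7780.50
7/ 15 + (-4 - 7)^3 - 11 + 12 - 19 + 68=-19208/ 15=-1280.53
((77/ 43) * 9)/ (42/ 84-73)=-1386/ 6235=-0.22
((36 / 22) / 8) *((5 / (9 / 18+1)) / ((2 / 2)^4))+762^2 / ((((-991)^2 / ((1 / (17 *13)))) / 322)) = 7368880611 / 4774877822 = 1.54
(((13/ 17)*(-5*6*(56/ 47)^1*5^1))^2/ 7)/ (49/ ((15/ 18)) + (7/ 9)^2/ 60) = 1182729600000/ 26066551231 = 45.37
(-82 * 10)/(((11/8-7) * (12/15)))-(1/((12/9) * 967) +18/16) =12608659/69624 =181.10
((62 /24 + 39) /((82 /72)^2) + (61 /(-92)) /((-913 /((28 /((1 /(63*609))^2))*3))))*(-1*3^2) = -28528253952568533 /35299319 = -808181425.61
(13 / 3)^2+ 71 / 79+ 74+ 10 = 73714 / 711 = 103.68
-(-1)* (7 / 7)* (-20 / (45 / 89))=-356 / 9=-39.56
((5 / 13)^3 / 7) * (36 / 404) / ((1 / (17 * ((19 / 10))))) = 72675 / 3106558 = 0.02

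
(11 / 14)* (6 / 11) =3 / 7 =0.43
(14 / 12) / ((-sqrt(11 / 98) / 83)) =-4067 * sqrt(22) / 66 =-289.03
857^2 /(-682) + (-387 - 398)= -1861.90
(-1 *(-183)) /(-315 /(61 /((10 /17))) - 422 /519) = -98491149 /2072464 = -47.52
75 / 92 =0.82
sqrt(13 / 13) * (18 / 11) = 18 / 11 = 1.64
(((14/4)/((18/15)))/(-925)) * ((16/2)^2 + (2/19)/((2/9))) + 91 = 765961/8436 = 90.80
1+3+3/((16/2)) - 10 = -45/8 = -5.62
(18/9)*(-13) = -26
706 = 706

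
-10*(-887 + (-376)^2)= -1404890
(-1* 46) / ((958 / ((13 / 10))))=-299 / 4790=-0.06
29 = 29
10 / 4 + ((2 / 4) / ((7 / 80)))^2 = 3445 / 98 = 35.15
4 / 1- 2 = 2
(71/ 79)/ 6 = 71/ 474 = 0.15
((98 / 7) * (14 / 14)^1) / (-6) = -7 / 3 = -2.33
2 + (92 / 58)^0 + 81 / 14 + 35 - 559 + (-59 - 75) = -9089 / 14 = -649.21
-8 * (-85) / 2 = 340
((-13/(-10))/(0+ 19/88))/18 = 286/855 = 0.33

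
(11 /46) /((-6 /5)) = -55 /276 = -0.20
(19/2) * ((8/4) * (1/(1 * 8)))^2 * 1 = 19/32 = 0.59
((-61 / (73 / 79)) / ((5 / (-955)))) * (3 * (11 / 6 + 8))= 54305311 / 146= 371954.18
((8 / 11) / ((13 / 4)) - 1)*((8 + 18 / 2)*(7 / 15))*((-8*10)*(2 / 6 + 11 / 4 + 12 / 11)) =9704212 / 4719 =2056.41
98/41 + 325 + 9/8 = 107753/328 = 328.52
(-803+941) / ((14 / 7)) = 69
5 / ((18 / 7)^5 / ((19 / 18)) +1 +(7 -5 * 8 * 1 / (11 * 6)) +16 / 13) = 684969285 / 15772776196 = 0.04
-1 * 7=-7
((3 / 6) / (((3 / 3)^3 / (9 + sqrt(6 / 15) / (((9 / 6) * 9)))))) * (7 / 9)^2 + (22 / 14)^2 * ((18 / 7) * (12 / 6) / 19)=49 * sqrt(10) / 10935 + 397741 / 117306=3.40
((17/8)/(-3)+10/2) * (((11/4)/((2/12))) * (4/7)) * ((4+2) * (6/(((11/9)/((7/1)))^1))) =8343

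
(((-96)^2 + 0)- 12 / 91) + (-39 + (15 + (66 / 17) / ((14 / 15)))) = 14226255 / 1547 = 9196.03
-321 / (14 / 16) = -2568 / 7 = -366.86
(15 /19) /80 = 3 /304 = 0.01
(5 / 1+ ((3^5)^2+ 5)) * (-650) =-38388350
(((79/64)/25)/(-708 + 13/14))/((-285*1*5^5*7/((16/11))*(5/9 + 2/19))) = 237/9612857031250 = 0.00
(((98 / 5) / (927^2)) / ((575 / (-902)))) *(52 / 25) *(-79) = 0.01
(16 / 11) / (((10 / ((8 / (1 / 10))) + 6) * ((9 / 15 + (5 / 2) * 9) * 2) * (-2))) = -320 / 124509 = -0.00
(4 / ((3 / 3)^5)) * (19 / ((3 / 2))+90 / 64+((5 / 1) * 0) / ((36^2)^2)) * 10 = 6755 / 12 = 562.92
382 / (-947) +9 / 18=183 / 1894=0.10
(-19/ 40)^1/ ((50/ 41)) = -779/ 2000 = -0.39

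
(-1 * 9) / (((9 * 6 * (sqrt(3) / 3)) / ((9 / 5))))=-3 * sqrt(3) / 10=-0.52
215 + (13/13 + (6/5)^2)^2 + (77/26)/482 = 1730667197/7832500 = 220.96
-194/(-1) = 194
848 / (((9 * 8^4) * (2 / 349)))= 18497 / 4608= 4.01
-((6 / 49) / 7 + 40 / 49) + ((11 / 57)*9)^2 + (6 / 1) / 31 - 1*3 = -2393890 / 3838513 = -0.62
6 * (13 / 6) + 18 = 31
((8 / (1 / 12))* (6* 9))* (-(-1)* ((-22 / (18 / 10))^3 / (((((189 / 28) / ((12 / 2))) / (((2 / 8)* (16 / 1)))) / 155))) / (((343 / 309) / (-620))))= 26981657190400000 / 9261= 2913471243969.33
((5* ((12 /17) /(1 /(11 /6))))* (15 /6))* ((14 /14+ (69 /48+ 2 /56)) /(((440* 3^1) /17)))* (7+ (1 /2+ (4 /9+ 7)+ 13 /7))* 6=2932045 /56448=51.94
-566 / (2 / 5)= -1415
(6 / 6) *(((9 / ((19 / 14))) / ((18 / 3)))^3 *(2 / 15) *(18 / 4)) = 27783 / 34295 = 0.81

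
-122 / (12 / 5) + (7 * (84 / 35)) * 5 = 199 / 6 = 33.17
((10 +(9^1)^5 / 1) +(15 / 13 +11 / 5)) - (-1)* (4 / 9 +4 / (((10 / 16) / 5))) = 34570457 / 585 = 59094.80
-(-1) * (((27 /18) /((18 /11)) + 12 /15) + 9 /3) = 283 /60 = 4.72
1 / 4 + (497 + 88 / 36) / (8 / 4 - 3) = -17971 / 36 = -499.19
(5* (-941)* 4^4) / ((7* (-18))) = 602240 / 63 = 9559.37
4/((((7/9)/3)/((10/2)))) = 77.14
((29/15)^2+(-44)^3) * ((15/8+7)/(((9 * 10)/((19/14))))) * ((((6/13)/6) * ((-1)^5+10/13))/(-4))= -3693477013/73008000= -50.59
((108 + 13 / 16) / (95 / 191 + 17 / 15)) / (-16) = -4987965 / 1196032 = -4.17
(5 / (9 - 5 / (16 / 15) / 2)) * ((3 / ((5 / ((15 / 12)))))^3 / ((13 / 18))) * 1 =405 / 923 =0.44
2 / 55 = 0.04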